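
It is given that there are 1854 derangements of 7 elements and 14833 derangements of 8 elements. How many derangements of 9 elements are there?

D_9 = (9-1)·(D_8 + D_7) = 8·(14833 + 1854) = 8·16687 = 133496.

133496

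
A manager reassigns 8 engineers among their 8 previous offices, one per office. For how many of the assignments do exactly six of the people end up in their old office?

28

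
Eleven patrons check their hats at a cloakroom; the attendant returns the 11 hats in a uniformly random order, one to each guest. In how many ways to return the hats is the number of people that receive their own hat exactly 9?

55

Choose which 9 of the 11 are fixed: C(11,9) = 55.
The remaining 2 must be deranged: !2 = 1.
Total: 55 × 1 = 55.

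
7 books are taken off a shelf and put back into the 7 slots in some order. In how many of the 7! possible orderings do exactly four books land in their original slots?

70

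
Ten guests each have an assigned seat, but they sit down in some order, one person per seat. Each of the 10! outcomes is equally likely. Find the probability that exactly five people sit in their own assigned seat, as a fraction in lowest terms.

11/3600

Favorable outcomes: C(10,5)·!5 = 252·44 = 11088.
Total outcomes: 10! = 3628800.
Probability = 11088/3628800 = 11/3600.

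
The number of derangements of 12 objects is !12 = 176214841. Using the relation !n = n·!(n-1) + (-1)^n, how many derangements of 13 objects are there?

2290792932

!13 = 13·176214841 - 1 = 2290792932.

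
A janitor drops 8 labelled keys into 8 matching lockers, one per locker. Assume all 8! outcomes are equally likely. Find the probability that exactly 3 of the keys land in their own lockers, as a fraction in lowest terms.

11/180

Favorable outcomes: C(8,3)·!5 = 56·44 = 2464.
Total outcomes: 8! = 40320.
Probability = 2464/40320 = 11/180.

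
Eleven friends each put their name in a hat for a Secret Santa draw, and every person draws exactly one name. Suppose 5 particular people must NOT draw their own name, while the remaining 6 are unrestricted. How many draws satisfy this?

Inclusion-exclusion on the 5 forbidden self-matches:
Σ_{j=0}^{5} (-1)^j C(5,j)(11-j)!
= C(5,0)·11! - C(5,1)·10! + C(5,2)·9! - C(5,3)·8! + C(5,4)·7! - C(5,5)·6!
= 39916800 - 18144000 + 3628800 - 403200 + 25200 - 720
= 25022880

25022880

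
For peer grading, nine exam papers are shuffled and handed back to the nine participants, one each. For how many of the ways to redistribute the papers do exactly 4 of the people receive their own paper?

5544

Pick the 4 fixed positions: C(9,4) = 126 ways.
The remaining 5 must be deranged: !5 = 44.
Total: 126 × 44 = 5544.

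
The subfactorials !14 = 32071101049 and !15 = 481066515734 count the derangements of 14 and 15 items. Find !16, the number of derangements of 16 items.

!16 = (16-1)·(!15 + !14) = 15·(481066515734 + 32071101049) = 15·513137616783 = 7697064251745.

7697064251745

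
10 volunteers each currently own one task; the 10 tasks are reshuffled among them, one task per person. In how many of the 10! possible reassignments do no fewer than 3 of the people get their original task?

291394

# with exactly i fixed is C(10,i)·!(10-i); sum over i=3..10:
  i=3: C(10,3)·!7 = 120·1854 = 222480
  i=4: C(10,4)·!6 = 210·265 = 55650
  i=5: C(10,5)·!5 = 252·44 = 11088
  i=6: C(10,6)·!4 = 210·9 = 1890
  i=7: C(10,7)·!3 = 120·2 = 240
  i=8: C(10,8)·!2 = 45·1 = 45
  i=9: C(10,9)·!1 = 10·0 = 0
  i=10: C(10,10)·!0 = 1·1 = 1
Total = 291394.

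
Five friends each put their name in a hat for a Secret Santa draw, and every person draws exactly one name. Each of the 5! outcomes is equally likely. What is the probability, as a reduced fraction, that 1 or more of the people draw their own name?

19/30

Favorable outcomes: Σ_{i≥1} C(5,i)·!(5-i) = 5·9 + 10·2 + 10·1 + 5·0 + 1·1 = 76.
Total outcomes: 5! = 120.
Probability = 76/120 = 19/30.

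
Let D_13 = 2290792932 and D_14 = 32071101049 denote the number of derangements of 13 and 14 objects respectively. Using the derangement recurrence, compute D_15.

D_15 = (15-1)·(D_14 + D_13) = 14·(32071101049 + 2290792932) = 14·34361893981 = 481066515734.

481066515734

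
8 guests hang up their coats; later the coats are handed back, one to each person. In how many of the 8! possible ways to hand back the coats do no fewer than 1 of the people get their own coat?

Sum C(8,i)·!(8-i) for i = 1..8:
  i=1: C(8,1)·!7 = 8·1854 = 14832
  i=2: C(8,2)·!6 = 28·265 = 7420
  i=3: C(8,3)·!5 = 56·44 = 2464
  i=4: C(8,4)·!4 = 70·9 = 630
  i=5: C(8,5)·!3 = 56·2 = 112
  i=6: C(8,6)·!2 = 28·1 = 28
  i=7: C(8,7)·!1 = 8·0 = 0
  i=8: C(8,8)·!0 = 1·1 = 1
Total = 25487.

25487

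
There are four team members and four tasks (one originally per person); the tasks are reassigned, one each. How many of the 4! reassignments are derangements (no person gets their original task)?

9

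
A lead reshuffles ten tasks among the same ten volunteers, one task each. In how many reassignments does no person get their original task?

The number of derangements of 10 is !10 = Σ_{k=0}^{10} (-1)^k·10!/k!
= 10! - 10!/1! + 10!/2! - 10!/3! + 10!/4! - 10!/5! + 10!/6! - 10!/7! + 10!/8! - 10!/9! + 10!/10!
= 3628800 - 3628800 + 1814400 - 604800 + 151200 - 30240 + 5040 - 720 + 90 - 10 + 1
= 1334961

1334961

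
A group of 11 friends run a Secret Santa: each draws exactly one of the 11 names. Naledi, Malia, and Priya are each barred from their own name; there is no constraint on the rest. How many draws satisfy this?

30078720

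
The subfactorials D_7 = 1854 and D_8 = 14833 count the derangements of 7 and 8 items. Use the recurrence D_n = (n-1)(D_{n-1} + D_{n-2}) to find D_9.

D_9 = (9-1)·(D_8 + D_7) = 8·(14833 + 1854) = 8·16687 = 133496.

133496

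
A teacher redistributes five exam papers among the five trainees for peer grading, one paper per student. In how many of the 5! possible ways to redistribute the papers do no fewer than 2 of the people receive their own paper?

31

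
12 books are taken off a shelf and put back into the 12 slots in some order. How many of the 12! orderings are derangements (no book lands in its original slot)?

176214841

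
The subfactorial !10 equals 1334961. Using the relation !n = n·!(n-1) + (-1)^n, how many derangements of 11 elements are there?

14684570

!11 = 11·1334961 - 1 = 14684570.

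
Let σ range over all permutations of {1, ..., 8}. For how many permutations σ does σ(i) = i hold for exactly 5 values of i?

112

Choose which 5 of the 8 are fixed: C(8,5) = 56.
The other 3 form a derangement: !3 = 2.
Total: 56 × 2 = 112.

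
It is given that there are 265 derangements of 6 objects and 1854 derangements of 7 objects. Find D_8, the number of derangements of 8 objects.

D_8 = (8-1)·(D_7 + D_6) = 7·(1854 + 265) = 7·2119 = 14833.

14833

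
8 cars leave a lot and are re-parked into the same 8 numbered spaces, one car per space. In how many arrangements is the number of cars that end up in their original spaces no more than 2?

# with exactly i fixed is C(8,i)·!(8-i); sum over i=0..2:
  i=0: C(8,0)·!8 = 1·14833 = 14833
  i=1: C(8,1)·!7 = 8·1854 = 14832
  i=2: C(8,2)·!6 = 28·265 = 7420
Total = 37085.

37085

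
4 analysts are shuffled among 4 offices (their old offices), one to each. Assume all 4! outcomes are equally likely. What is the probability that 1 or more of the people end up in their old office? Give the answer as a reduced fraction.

Favorable outcomes: Σ_{i≥1} C(4,i)·!(4-i) = 4·2 + 6·1 + 4·0 + 1·1 = 15.
Total outcomes: 4! = 24.
Probability = 15/24 = 5/8.

5/8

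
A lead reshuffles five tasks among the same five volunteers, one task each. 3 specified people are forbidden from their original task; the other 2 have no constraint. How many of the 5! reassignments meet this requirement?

64

Let A_j be the event that the j-th constrained one is fixed. By inclusion-exclusion over the 3 events:
Σ_{j=0}^{3} (-1)^j C(3,j)(5-j)!
= C(3,0)·5! - C(3,1)·4! + C(3,2)·3! - C(3,3)·2!
= 120 - 72 + 18 - 2
= 64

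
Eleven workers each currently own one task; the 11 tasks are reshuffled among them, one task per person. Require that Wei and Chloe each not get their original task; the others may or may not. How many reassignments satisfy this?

Inclusion-exclusion on the 2 forbidden self-matches:
Σ_{j=0}^{2} (-1)^j C(2,j)(11-j)!
= C(2,0)·11! - C(2,1)·10! + C(2,2)·9!
= 39916800 - 7257600 + 362880
= 33022080

33022080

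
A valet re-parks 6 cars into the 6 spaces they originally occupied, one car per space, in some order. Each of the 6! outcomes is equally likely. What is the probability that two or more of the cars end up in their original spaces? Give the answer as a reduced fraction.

191/720

Favorable outcomes: Σ_{i≥2} C(6,i)·!(6-i) = 15·9 + 20·2 + 15·1 + 6·0 + 1·1 = 191.
Total outcomes: 6! = 720.
Probability = 191/720 = 191/720.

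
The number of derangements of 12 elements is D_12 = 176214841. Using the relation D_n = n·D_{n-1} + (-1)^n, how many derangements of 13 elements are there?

D_13 = 13·176214841 - 1 = 2290792932.

2290792932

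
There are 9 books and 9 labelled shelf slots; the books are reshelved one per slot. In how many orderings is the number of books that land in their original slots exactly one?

133497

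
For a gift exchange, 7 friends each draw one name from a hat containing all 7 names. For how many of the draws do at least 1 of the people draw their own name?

# with exactly i fixed is C(7,i)·!(7-i); sum over i=1..7:
  i=1: C(7,1)·!6 = 7·265 = 1855
  i=2: C(7,2)·!5 = 21·44 = 924
  i=3: C(7,3)·!4 = 35·9 = 315
  i=4: C(7,4)·!3 = 35·2 = 70
  i=5: C(7,5)·!2 = 21·1 = 21
  i=6: C(7,6)·!1 = 7·0 = 0
  i=7: C(7,7)·!0 = 1·1 = 1
Total = 3186.

3186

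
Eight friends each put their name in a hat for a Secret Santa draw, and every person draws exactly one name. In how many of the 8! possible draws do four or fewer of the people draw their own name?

Sum C(8,i)·!(8-i) for i = 0..4:
  i=0: C(8,0)·!8 = 1·14833 = 14833
  i=1: C(8,1)·!7 = 8·1854 = 14832
  i=2: C(8,2)·!6 = 28·265 = 7420
  i=3: C(8,3)·!5 = 56·44 = 2464
  i=4: C(8,4)·!4 = 70·9 = 630
Total = 40179.

40179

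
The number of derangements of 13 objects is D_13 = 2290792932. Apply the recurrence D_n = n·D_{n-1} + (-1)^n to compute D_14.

D_14 = 14·2290792932 + 1 = 32071101049.

32071101049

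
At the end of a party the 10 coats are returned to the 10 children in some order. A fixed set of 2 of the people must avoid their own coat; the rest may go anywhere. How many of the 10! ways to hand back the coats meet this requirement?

Inclusion-exclusion on the 2 forbidden self-matches:
Σ_{j=0}^{2} (-1)^j C(2,j)(10-j)!
= C(2,0)·10! - C(2,1)·9! + C(2,2)·8!
= 3628800 - 725760 + 40320
= 2943360

2943360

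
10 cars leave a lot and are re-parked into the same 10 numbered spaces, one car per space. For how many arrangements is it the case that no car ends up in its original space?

1334961

By inclusion-exclusion, !10 = Σ (-1)^k · 10!/k! for k=0..10
= 10! - 10!/1! + 10!/2! - 10!/3! + 10!/4! - 10!/5! + 10!/6! - 10!/7! + 10!/8! - 10!/9! + 10!/10!
= 3628800 - 3628800 + 1814400 - 604800 + 151200 - 30240 + 5040 - 720 + 90 - 10 + 1
= 1334961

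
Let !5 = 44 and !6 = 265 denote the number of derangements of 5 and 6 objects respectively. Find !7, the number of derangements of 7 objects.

!7 = (7-1)·(!6 + !5) = 6·(265 + 44) = 6·309 = 1854.

1854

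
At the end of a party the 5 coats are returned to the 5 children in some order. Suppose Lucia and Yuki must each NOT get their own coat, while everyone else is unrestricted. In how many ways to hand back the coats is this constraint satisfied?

Inclusion-exclusion on the 2 forbidden self-matches:
Σ_{j=0}^{2} (-1)^j C(2,j)(5-j)!
= C(2,0)·5! - C(2,1)·4! + C(2,2)·3!
= 120 - 48 + 6
= 78

78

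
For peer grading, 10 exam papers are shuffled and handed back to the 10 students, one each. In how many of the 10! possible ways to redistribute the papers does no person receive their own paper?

By inclusion-exclusion, !10 = Σ (-1)^k · 10!/k! for k=0..10
= 10! - 10!/1! + 10!/2! - 10!/3! + 10!/4! - 10!/5! + 10!/6! - 10!/7! + 10!/8! - 10!/9! + 10!/10!
= 3628800 - 3628800 + 1814400 - 604800 + 151200 - 30240 + 5040 - 720 + 90 - 10 + 1
= 1334961

1334961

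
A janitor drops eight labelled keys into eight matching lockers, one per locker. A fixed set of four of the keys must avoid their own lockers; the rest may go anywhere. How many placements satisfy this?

Let A_j be the event that the j-th constrained one is fixed. By inclusion-exclusion over the 4 events:
Σ_{j=0}^{4} (-1)^j C(4,j)(8-j)!
= C(4,0)·8! - C(4,1)·7! + C(4,2)·6! - C(4,3)·5! + C(4,4)·4!
= 40320 - 20160 + 4320 - 480 + 24
= 24024

24024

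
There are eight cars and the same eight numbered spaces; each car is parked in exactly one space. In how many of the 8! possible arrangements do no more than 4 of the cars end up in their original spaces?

40179

# with exactly i fixed is C(8,i)·!(8-i); sum over i=0..4:
  i=0: C(8,0)·!8 = 1·14833 = 14833
  i=1: C(8,1)·!7 = 8·1854 = 14832
  i=2: C(8,2)·!6 = 28·265 = 7420
  i=3: C(8,3)·!5 = 56·44 = 2464
  i=4: C(8,4)·!4 = 70·9 = 630
Total = 40179.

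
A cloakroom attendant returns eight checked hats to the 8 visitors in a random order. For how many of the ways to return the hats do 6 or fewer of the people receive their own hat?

40319

Sum C(8,i)·!(8-i) for i = 0..6:
  i=0: C(8,0)·!8 = 1·14833 = 14833
  i=1: C(8,1)·!7 = 8·1854 = 14832
  i=2: C(8,2)·!6 = 28·265 = 7420
  i=3: C(8,3)·!5 = 56·44 = 2464
  i=4: C(8,4)·!4 = 70·9 = 630
  i=5: C(8,5)·!3 = 56·2 = 112
  i=6: C(8,6)·!2 = 28·1 = 28
Total = 40319.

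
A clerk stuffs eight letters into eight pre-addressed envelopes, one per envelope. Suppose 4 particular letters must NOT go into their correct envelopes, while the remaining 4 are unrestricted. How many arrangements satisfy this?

Inclusion-exclusion on the 4 forbidden self-matches:
Σ_{j=0}^{4} (-1)^j C(4,j)(8-j)!
= C(4,0)·8! - C(4,1)·7! + C(4,2)·6! - C(4,3)·5! + C(4,4)·4!
= 40320 - 20160 + 4320 - 480 + 24
= 24024

24024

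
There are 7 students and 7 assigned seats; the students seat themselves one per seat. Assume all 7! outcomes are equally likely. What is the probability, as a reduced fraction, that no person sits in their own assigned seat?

103/280

Favorable outcomes: !7 = 1854.
Total outcomes: 7! = 5040.
Probability = 1854/5040 = 103/280.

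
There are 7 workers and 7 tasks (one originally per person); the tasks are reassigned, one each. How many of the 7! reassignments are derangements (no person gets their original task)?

The subfactorial !7 = [7!/e] (nearest integer).
7! = 5040, and 5040/e ≈ 1854.11, so !7 = 1854.

1854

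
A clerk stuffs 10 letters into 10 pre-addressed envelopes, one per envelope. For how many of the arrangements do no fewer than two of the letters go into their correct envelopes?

958879

# with exactly i fixed is C(10,i)·!(10-i); sum over i=2..10:
  i=2: C(10,2)·!8 = 45·14833 = 667485
  i=3: C(10,3)·!7 = 120·1854 = 222480
  i=4: C(10,4)·!6 = 210·265 = 55650
  i=5: C(10,5)·!5 = 252·44 = 11088
  i=6: C(10,6)·!4 = 210·9 = 1890
  i=7: C(10,7)·!3 = 120·2 = 240
  i=8: C(10,8)·!2 = 45·1 = 45
  i=9: C(10,9)·!1 = 10·0 = 0
  i=10: C(10,10)·!0 = 1·1 = 1
Total = 958879.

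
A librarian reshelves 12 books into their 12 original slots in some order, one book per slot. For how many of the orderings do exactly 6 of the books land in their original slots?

244860

Choose which 6 of the 12 are fixed: C(12,6) = 924.
The remaining 6 must be deranged: !6 = 265.
Total: 924 × 265 = 244860.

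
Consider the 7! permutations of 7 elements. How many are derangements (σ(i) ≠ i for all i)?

1854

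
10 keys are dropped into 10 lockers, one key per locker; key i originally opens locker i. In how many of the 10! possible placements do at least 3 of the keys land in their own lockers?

291394

# with exactly i fixed is C(10,i)·!(10-i); sum over i=3..10:
  i=3: C(10,3)·!7 = 120·1854 = 222480
  i=4: C(10,4)·!6 = 210·265 = 55650
  i=5: C(10,5)·!5 = 252·44 = 11088
  i=6: C(10,6)·!4 = 210·9 = 1890
  i=7: C(10,7)·!3 = 120·2 = 240
  i=8: C(10,8)·!2 = 45·1 = 45
  i=9: C(10,9)·!1 = 10·0 = 0
  i=10: C(10,10)·!0 = 1·1 = 1
Total = 291394.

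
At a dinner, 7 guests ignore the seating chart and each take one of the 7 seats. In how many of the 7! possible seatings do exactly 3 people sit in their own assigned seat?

Choose which 3 of the 7 are fixed: C(7,3) = 35.
The other 4 form a derangement: !4 = 9.
Total: 35 × 9 = 315.

315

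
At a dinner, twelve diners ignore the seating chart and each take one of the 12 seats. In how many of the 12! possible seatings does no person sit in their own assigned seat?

176214841

!12 is the nearest integer to 12!/e.
12! = 479001600, and 479001600/e ≈ 176214840.93, so !12 = 176214841.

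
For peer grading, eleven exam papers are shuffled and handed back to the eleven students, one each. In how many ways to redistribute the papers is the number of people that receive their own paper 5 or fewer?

Sum C(11,i)·!(11-i) for i = 0..5:
  i=0: C(11,0)·!11 = 1·14684570 = 14684570
  i=1: C(11,1)·!10 = 11·1334961 = 14684571
  i=2: C(11,2)·!9 = 55·133496 = 7342280
  i=3: C(11,3)·!8 = 165·14833 = 2447445
  i=4: C(11,4)·!7 = 330·1854 = 611820
  i=5: C(11,5)·!6 = 462·265 = 122430
Total = 39893116.

39893116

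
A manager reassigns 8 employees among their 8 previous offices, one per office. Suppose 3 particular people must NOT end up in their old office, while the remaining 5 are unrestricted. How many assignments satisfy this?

Let A_j be the event that the j-th constrained one is fixed. By inclusion-exclusion over the 3 events:
Σ_{j=0}^{3} (-1)^j C(3,j)(8-j)!
= C(3,0)·8! - C(3,1)·7! + C(3,2)·6! - C(3,3)·5!
= 40320 - 15120 + 2160 - 120
= 27240

27240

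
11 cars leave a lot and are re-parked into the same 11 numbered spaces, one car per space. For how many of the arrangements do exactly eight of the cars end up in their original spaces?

Choose which 8 of the 11 are fixed: C(11,8) = 165.
The remaining 3 must be deranged: !3 = 2.
Total: 165 × 2 = 330.

330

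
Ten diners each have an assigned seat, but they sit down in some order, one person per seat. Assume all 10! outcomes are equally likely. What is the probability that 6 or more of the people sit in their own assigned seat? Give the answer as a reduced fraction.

17/28350

Favorable outcomes: Σ_{i≥6} C(10,i)·!(10-i) = 210·9 + 120·2 + 45·1 + 10·0 + 1·1 = 2176.
Total outcomes: 10! = 3628800.
Probability = 2176/3628800 = 17/28350.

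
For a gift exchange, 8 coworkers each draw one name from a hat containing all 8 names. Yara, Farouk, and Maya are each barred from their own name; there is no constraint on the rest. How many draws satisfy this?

27240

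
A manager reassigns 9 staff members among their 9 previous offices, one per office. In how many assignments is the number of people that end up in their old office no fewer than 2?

# with exactly i fixed is C(9,i)·!(9-i); sum over i=2..9:
  i=2: C(9,2)·!7 = 36·1854 = 66744
  i=3: C(9,3)·!6 = 84·265 = 22260
  i=4: C(9,4)·!5 = 126·44 = 5544
  i=5: C(9,5)·!4 = 126·9 = 1134
  i=6: C(9,6)·!3 = 84·2 = 168
  i=7: C(9,7)·!2 = 36·1 = 36
  i=8: C(9,8)·!1 = 9·0 = 0
  i=9: C(9,9)·!0 = 1·1 = 1
Total = 95887.

95887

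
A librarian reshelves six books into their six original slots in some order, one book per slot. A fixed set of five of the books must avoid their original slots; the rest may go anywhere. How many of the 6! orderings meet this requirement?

309

Inclusion-exclusion on the 5 forbidden self-matches:
Σ_{j=0}^{5} (-1)^j C(5,j)(6-j)!
= C(5,0)·6! - C(5,1)·5! + C(5,2)·4! - C(5,3)·3! + C(5,4)·2! - C(5,5)·1!
= 720 - 600 + 240 - 60 + 10 - 1
= 309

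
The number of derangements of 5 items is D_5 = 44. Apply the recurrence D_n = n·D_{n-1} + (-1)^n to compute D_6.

D_6 = 6·44 + 1 = 265.

265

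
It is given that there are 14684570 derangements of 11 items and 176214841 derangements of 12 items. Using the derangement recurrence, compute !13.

!13 = (13-1)·(!12 + !11) = 12·(176214841 + 14684570) = 12·190899411 = 2290792932.

2290792932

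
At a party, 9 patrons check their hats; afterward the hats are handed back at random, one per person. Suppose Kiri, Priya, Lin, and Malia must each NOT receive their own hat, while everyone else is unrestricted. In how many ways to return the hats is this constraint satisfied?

229080

Inclusion-exclusion on the 4 forbidden self-matches:
Σ_{j=0}^{4} (-1)^j C(4,j)(9-j)!
= C(4,0)·9! - C(4,1)·8! + C(4,2)·7! - C(4,3)·6! + C(4,4)·5!
= 362880 - 161280 + 30240 - 2880 + 120
= 229080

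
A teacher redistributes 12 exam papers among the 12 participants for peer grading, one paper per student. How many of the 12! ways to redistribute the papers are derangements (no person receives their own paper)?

176214841

Recurrence: !12 = 11·(!11 + !10).
!12 = 11·(14684570 + 1334961) = 11·16019531 = 176214841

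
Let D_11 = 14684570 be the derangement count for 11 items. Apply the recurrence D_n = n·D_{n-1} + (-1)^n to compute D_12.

D_12 = 12·14684570 + 1 = 176214841.

176214841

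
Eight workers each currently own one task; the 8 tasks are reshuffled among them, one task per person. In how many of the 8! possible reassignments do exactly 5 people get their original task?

Choose which 5 of the 8 are fixed: C(8,5) = 56.
The remaining 3 must be deranged: !3 = 2.
Total: 56 × 2 = 112.

112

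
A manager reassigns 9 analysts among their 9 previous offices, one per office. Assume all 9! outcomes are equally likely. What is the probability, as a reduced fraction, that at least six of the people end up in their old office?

Favorable outcomes: Σ_{i≥6} C(9,i)·!(9-i) = 84·2 + 36·1 + 9·0 + 1·1 = 205.
Total outcomes: 9! = 362880.
Probability = 205/362880 = 41/72576.

41/72576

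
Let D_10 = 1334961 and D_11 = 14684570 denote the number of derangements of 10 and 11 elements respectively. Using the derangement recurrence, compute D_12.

176214841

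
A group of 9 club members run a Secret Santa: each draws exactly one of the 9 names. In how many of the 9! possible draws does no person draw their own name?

133496

Use !n = (n-1)(!(n-1) + !(n-2)).
!9 = 8·(14833 + 1854) = 8·16687 = 133496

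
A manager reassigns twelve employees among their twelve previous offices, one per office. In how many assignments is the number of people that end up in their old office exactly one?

Pick the single fixed position: C(12,1) = 12 ways.
The other 11 form a derangement: !11 = 14684570.
Total: 12 × 14684570 = 176214840.

176214840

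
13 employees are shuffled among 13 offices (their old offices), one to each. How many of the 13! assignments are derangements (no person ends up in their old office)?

2290792932

The number of derangements of 13 is !13 = Σ_{k=0}^{13} (-1)^k·13!/k!
= 13! - 13!/1! + 13!/2! - 13!/3! + 13!/4! - 13!/5! + 13!/6! - 13!/7! + 13!/8! - 13!/9! + 13!/10! - 13!/11! + 13!/12! - 13!/13!
= 6227020800 - 6227020800 + 3113510400 - 1037836800 + 259459200 - 51891840 + 8648640 - 1235520 + 154440 - 17160 + 1716 - 156 + 13 - 1
= 2290792932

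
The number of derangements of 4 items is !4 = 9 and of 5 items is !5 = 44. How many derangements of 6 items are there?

!6 = (6-1)·(!5 + !4) = 5·(44 + 9) = 5·53 = 265.

265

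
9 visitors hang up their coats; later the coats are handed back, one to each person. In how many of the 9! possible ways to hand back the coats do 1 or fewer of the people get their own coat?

266993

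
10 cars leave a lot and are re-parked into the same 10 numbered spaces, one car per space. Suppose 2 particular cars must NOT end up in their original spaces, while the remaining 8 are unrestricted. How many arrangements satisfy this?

2943360

Inclusion-exclusion on the 2 forbidden self-matches:
Σ_{j=0}^{2} (-1)^j C(2,j)(10-j)!
= C(2,0)·10! - C(2,1)·9! + C(2,2)·8!
= 3628800 - 725760 + 40320
= 2943360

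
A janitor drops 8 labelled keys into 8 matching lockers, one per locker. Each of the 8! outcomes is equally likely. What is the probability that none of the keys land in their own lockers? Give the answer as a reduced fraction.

2119/5760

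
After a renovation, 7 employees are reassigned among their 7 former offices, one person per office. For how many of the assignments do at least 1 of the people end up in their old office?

3186

Sum C(7,i)·!(7-i) for i = 1..7:
  i=1: C(7,1)·!6 = 7·265 = 1855
  i=2: C(7,2)·!5 = 21·44 = 924
  i=3: C(7,3)·!4 = 35·9 = 315
  i=4: C(7,4)·!3 = 35·2 = 70
  i=5: C(7,5)·!2 = 21·1 = 21
  i=6: C(7,6)·!1 = 7·0 = 0
  i=7: C(7,7)·!0 = 1·1 = 1
Total = 3186.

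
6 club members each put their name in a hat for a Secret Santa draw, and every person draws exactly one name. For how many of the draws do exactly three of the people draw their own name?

40

Pick the 3 fixed positions: C(6,3) = 20 ways.
The remaining 3 must be deranged: !3 = 2.
Total: 20 × 2 = 40.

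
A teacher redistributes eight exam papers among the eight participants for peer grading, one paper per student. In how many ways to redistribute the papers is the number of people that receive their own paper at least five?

141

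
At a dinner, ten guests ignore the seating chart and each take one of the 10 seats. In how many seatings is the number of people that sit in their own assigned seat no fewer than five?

13264

# with exactly i fixed is C(10,i)·!(10-i); sum over i=5..10:
  i=5: C(10,5)·!5 = 252·44 = 11088
  i=6: C(10,6)·!4 = 210·9 = 1890
  i=7: C(10,7)·!3 = 120·2 = 240
  i=8: C(10,8)·!2 = 45·1 = 45
  i=9: C(10,9)·!1 = 10·0 = 0
  i=10: C(10,10)·!0 = 1·1 = 1
Total = 13264.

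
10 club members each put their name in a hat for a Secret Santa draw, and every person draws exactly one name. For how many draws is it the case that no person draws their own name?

1334961

The number of derangements of 10 is !10 = Σ_{k=0}^{10} (-1)^k·10!/k!
= 10! - 10!/1! + 10!/2! - 10!/3! + 10!/4! - 10!/5! + 10!/6! - 10!/7! + 10!/8! - 10!/9! + 10!/10!
= 3628800 - 3628800 + 1814400 - 604800 + 151200 - 30240 + 5040 - 720 + 90 - 10 + 1
= 1334961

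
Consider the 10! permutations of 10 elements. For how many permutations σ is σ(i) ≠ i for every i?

1334961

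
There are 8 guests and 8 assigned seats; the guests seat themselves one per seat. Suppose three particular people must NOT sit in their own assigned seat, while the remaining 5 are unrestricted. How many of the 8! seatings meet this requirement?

27240

Let A_j be the event that the j-th constrained one is fixed. By inclusion-exclusion over the 3 events:
Σ_{j=0}^{3} (-1)^j C(3,j)(8-j)!
= C(3,0)·8! - C(3,1)·7! + C(3,2)·6! - C(3,3)·5!
= 40320 - 15120 + 2160 - 120
= 27240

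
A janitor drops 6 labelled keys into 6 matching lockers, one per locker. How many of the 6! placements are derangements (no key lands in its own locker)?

Recurrence: !6 = 5·(!5 + !4).
!6 = 5·(44 + 9) = 5·53 = 265

265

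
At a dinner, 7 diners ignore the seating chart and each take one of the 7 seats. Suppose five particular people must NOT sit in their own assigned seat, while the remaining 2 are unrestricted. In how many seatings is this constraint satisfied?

Inclusion-exclusion on the 5 forbidden self-matches:
Σ_{j=0}^{5} (-1)^j C(5,j)(7-j)!
= C(5,0)·7! - C(5,1)·6! + C(5,2)·5! - C(5,3)·4! + C(5,4)·3! - C(5,5)·2!
= 5040 - 3600 + 1200 - 240 + 30 - 2
= 2428

2428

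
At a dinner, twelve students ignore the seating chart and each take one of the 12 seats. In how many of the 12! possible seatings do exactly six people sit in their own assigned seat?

Pick the 6 fixed positions: C(12,6) = 924 ways.
The remaining 6 must be deranged: !6 = 265.
Total: 924 × 265 = 244860.

244860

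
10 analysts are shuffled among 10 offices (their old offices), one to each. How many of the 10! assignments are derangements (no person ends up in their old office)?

1334961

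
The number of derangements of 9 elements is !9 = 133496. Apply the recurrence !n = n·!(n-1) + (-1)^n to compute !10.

!10 = 10·133496 + 1 = 1334961.

1334961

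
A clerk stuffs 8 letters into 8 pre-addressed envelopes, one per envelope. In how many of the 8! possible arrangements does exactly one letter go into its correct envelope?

Choose which one of the 8 is fixed: C(8,1) = 8.
The remaining 7 must be deranged: !7 = 1854.
Total: 8 × 1854 = 14832.

14832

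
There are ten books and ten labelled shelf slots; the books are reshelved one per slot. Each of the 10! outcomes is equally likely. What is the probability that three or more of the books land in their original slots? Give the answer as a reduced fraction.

Favorable outcomes: Σ_{i≥3} C(10,i)·!(10-i) = 120·1854 + 210·265 + 252·44 + 210·9 + 120·2 + 45·1 + 10·0 + 1·1 = 291394.
Total outcomes: 10! = 3628800.
Probability = 291394/3628800 = 145697/1814400.

145697/1814400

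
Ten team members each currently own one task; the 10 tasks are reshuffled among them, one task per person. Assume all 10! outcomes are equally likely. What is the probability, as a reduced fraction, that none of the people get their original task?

16481/44800

Favorable outcomes: !10 = 1334961.
Total outcomes: 10! = 3628800.
Probability = 1334961/3628800 = 16481/44800.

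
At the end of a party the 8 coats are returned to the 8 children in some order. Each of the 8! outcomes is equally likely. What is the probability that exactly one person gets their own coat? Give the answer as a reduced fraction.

103/280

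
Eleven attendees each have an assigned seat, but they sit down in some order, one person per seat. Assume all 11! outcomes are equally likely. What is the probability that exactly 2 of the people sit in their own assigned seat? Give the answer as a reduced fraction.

Favorable outcomes: C(11,2)·!9 = 55·133496 = 7342280.
Total outcomes: 11! = 39916800.
Probability = 7342280/39916800 = 16687/90720.

16687/90720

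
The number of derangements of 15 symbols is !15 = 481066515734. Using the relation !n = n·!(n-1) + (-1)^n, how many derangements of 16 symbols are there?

7697064251745

!16 = 16·481066515734 + 1 = 7697064251745.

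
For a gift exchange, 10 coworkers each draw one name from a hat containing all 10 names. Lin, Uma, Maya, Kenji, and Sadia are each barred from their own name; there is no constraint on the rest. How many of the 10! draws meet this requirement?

2170680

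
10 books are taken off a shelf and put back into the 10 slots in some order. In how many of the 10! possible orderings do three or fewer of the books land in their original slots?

# with exactly i fixed is C(10,i)·!(10-i); sum over i=0..3:
  i=0: C(10,0)·!10 = 1·1334961 = 1334961
  i=1: C(10,1)·!9 = 10·133496 = 1334960
  i=2: C(10,2)·!8 = 45·14833 = 667485
  i=3: C(10,3)·!7 = 120·1854 = 222480
Total = 3559886.

3559886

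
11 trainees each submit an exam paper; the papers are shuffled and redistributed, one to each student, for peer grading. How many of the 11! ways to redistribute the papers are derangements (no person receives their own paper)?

!11 = 11! · Σ_{k=0}^{11} (-1)^k/k!
= 11! - 11!/1! + 11!/2! - 11!/3! + 11!/4! - 11!/5! + 11!/6! - 11!/7! + 11!/8! - 11!/9! + 11!/10! - 11!/11!
= 39916800 - 39916800 + 19958400 - 6652800 + 1663200 - 332640 + 55440 - 7920 + 990 - 110 + 11 - 1
= 14684570

14684570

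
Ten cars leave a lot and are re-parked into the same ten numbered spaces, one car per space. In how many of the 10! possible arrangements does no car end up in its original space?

1334961

!10 is the nearest integer to 10!/e.
10! = 3628800, and 3628800/e ≈ 1334960.92, so !10 = 1334961.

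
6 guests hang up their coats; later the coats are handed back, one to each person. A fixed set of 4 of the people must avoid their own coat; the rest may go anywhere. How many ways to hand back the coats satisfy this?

Let A_j be the event that the j-th constrained one is fixed. By inclusion-exclusion over the 4 events:
Σ_{j=0}^{4} (-1)^j C(4,j)(6-j)!
= C(4,0)·6! - C(4,1)·5! + C(4,2)·4! - C(4,3)·3! + C(4,4)·2!
= 720 - 480 + 144 - 24 + 2
= 362

362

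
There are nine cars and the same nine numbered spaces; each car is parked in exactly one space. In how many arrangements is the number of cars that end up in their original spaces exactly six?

168

Pick the 6 fixed positions: C(9,6) = 84 ways.
The other 3 form a derangement: !3 = 2.
Total: 84 × 2 = 168.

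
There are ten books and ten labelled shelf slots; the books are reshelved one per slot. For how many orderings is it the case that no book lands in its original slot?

1334961

Use !n = n·!(n-1) + (-1)^n.
!10 = 10·133496 + 1 = 1334961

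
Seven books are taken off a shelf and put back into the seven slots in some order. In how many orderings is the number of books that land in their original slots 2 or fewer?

# with exactly i fixed is C(7,i)·!(7-i); sum over i=0..2:
  i=0: C(7,0)·!7 = 1·1854 = 1854
  i=1: C(7,1)·!6 = 7·265 = 1855
  i=2: C(7,2)·!5 = 21·44 = 924
Total = 4633.

4633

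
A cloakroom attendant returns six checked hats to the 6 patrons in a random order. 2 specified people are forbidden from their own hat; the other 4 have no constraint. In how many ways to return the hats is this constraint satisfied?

504

Inclusion-exclusion on the 2 forbidden self-matches:
Σ_{j=0}^{2} (-1)^j C(2,j)(6-j)!
= C(2,0)·6! - C(2,1)·5! + C(2,2)·4!
= 720 - 240 + 24
= 504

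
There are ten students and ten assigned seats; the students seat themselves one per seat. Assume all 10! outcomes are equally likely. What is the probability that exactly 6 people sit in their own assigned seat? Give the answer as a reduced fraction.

Favorable outcomes: C(10,6)·!4 = 210·9 = 1890.
Total outcomes: 10! = 3628800.
Probability = 1890/3628800 = 1/1920.

1/1920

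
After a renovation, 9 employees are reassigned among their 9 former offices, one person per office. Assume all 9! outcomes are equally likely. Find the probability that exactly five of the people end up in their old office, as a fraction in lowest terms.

1/320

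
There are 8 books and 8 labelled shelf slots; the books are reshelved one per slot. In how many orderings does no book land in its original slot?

14833

By inclusion-exclusion, !8 = Σ (-1)^k · 8!/k! for k=0..8
= 8! - 8!/1! + 8!/2! - 8!/3! + 8!/4! - 8!/5! + 8!/6! - 8!/7! + 8!/8!
= 40320 - 40320 + 20160 - 6720 + 1680 - 336 + 56 - 8 + 1
= 14833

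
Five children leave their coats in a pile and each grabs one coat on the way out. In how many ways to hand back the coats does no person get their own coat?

44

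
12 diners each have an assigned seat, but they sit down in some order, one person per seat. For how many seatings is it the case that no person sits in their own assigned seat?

176214841

!12 is the nearest integer to 12!/e.
12! = 479001600, and 479001600/e ≈ 176214840.93, so !12 = 176214841.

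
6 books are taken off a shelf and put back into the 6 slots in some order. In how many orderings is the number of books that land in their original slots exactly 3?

40

Pick the 3 fixed positions: C(6,3) = 20 ways.
The other 3 form a derangement: !3 = 2.
Total: 20 × 2 = 40.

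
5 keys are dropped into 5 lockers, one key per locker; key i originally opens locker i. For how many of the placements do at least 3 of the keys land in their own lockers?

11

Sum C(5,i)·!(5-i) for i = 3..5:
  i=3: C(5,3)·!2 = 10·1 = 10
  i=4: C(5,4)·!1 = 5·0 = 0
  i=5: C(5,5)·!0 = 1·1 = 1
Total = 11.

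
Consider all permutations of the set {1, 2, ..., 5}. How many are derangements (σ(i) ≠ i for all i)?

The number of derangements of 5 is !5 = Σ_{k=0}^{5} (-1)^k·5!/k!
= 5! - 5!/1! + 5!/2! - 5!/3! + 5!/4! - 5!/5!
= 120 - 120 + 60 - 20 + 5 - 1
= 44

44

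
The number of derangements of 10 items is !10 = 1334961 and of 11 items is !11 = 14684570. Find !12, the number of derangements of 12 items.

!12 = (12-1)·(!11 + !10) = 11·(14684570 + 1334961) = 11·16019531 = 176214841.

176214841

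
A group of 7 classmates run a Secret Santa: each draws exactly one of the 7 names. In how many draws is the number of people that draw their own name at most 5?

# with exactly i fixed is C(7,i)·!(7-i); sum over i=0..5:
  i=0: C(7,0)·!7 = 1·1854 = 1854
  i=1: C(7,1)·!6 = 7·265 = 1855
  i=2: C(7,2)·!5 = 21·44 = 924
  i=3: C(7,3)·!4 = 35·9 = 315
  i=4: C(7,4)·!3 = 35·2 = 70
  i=5: C(7,5)·!2 = 21·1 = 21
Total = 5039.

5039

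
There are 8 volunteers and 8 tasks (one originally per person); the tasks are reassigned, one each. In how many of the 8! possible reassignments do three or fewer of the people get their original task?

39549

# with exactly i fixed is C(8,i)·!(8-i); sum over i=0..3:
  i=0: C(8,0)·!8 = 1·14833 = 14833
  i=1: C(8,1)·!7 = 8·1854 = 14832
  i=2: C(8,2)·!6 = 28·265 = 7420
  i=3: C(8,3)·!5 = 56·44 = 2464
Total = 39549.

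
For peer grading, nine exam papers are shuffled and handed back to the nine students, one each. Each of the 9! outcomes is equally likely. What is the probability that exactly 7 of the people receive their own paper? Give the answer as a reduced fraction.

1/10080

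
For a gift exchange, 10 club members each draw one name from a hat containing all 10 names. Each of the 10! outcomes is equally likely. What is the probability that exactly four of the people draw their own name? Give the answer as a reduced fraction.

Favorable outcomes: C(10,4)·!6 = 210·265 = 55650.
Total outcomes: 10! = 3628800.
Probability = 55650/3628800 = 53/3456.

53/3456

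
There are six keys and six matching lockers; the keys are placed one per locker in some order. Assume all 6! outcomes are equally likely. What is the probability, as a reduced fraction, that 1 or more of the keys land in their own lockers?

Favorable outcomes: Σ_{i≥1} C(6,i)·!(6-i) = 6·44 + 15·9 + 20·2 + 15·1 + 6·0 + 1·1 = 455.
Total outcomes: 6! = 720.
Probability = 455/720 = 91/144.

91/144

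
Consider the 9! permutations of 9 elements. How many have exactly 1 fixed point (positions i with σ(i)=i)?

133497

Choose which one of the 9 is fixed: C(9,1) = 9.
The remaining 8 must be deranged: !8 = 14833.
Total: 9 × 14833 = 133497.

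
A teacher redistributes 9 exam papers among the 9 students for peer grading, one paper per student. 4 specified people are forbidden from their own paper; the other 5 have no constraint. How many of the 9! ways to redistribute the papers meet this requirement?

229080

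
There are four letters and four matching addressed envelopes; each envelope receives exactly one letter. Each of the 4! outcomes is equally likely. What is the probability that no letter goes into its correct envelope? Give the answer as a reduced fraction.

3/8

Favorable outcomes: !4 = 9.
Total outcomes: 4! = 24.
Probability = 9/24 = 3/8.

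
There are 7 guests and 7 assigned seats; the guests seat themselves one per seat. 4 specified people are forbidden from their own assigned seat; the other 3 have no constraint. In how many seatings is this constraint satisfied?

2790

Inclusion-exclusion on the 4 forbidden self-matches:
Σ_{j=0}^{4} (-1)^j C(4,j)(7-j)!
= C(4,0)·7! - C(4,1)·6! + C(4,2)·5! - C(4,3)·4! + C(4,4)·3!
= 5040 - 2880 + 720 - 96 + 6
= 2790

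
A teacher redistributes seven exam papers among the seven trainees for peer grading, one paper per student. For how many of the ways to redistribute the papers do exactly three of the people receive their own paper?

Choose which 3 of the 7 are fixed: C(7,3) = 35.
The other 4 form a derangement: !4 = 9.
Total: 35 × 9 = 315.

315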